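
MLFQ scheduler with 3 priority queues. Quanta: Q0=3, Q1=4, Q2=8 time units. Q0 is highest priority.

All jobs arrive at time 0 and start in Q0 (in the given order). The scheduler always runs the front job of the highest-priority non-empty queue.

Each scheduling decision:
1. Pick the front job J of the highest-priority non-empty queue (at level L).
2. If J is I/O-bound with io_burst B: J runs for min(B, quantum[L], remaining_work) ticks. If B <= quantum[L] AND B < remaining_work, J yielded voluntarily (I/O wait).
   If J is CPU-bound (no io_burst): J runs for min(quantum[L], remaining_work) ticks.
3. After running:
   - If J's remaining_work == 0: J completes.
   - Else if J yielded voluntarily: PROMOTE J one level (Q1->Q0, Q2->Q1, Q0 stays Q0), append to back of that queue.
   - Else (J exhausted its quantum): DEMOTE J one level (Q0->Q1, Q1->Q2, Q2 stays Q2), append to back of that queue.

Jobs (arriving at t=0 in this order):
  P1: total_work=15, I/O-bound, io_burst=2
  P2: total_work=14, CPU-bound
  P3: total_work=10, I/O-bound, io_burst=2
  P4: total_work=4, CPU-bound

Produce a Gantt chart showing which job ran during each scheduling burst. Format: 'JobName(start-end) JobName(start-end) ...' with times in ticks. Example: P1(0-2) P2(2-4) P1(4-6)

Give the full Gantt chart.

t=0-2: P1@Q0 runs 2, rem=13, I/O yield, promote→Q0. Q0=[P2,P3,P4,P1] Q1=[] Q2=[]
t=2-5: P2@Q0 runs 3, rem=11, quantum used, demote→Q1. Q0=[P3,P4,P1] Q1=[P2] Q2=[]
t=5-7: P3@Q0 runs 2, rem=8, I/O yield, promote→Q0. Q0=[P4,P1,P3] Q1=[P2] Q2=[]
t=7-10: P4@Q0 runs 3, rem=1, quantum used, demote→Q1. Q0=[P1,P3] Q1=[P2,P4] Q2=[]
t=10-12: P1@Q0 runs 2, rem=11, I/O yield, promote→Q0. Q0=[P3,P1] Q1=[P2,P4] Q2=[]
t=12-14: P3@Q0 runs 2, rem=6, I/O yield, promote→Q0. Q0=[P1,P3] Q1=[P2,P4] Q2=[]
t=14-16: P1@Q0 runs 2, rem=9, I/O yield, promote→Q0. Q0=[P3,P1] Q1=[P2,P4] Q2=[]
t=16-18: P3@Q0 runs 2, rem=4, I/O yield, promote→Q0. Q0=[P1,P3] Q1=[P2,P4] Q2=[]
t=18-20: P1@Q0 runs 2, rem=7, I/O yield, promote→Q0. Q0=[P3,P1] Q1=[P2,P4] Q2=[]
t=20-22: P3@Q0 runs 2, rem=2, I/O yield, promote→Q0. Q0=[P1,P3] Q1=[P2,P4] Q2=[]
t=22-24: P1@Q0 runs 2, rem=5, I/O yield, promote→Q0. Q0=[P3,P1] Q1=[P2,P4] Q2=[]
t=24-26: P3@Q0 runs 2, rem=0, completes. Q0=[P1] Q1=[P2,P4] Q2=[]
t=26-28: P1@Q0 runs 2, rem=3, I/O yield, promote→Q0. Q0=[P1] Q1=[P2,P4] Q2=[]
t=28-30: P1@Q0 runs 2, rem=1, I/O yield, promote→Q0. Q0=[P1] Q1=[P2,P4] Q2=[]
t=30-31: P1@Q0 runs 1, rem=0, completes. Q0=[] Q1=[P2,P4] Q2=[]
t=31-35: P2@Q1 runs 4, rem=7, quantum used, demote→Q2. Q0=[] Q1=[P4] Q2=[P2]
t=35-36: P4@Q1 runs 1, rem=0, completes. Q0=[] Q1=[] Q2=[P2]
t=36-43: P2@Q2 runs 7, rem=0, completes. Q0=[] Q1=[] Q2=[]

Answer: P1(0-2) P2(2-5) P3(5-7) P4(7-10) P1(10-12) P3(12-14) P1(14-16) P3(16-18) P1(18-20) P3(20-22) P1(22-24) P3(24-26) P1(26-28) P1(28-30) P1(30-31) P2(31-35) P4(35-36) P2(36-43)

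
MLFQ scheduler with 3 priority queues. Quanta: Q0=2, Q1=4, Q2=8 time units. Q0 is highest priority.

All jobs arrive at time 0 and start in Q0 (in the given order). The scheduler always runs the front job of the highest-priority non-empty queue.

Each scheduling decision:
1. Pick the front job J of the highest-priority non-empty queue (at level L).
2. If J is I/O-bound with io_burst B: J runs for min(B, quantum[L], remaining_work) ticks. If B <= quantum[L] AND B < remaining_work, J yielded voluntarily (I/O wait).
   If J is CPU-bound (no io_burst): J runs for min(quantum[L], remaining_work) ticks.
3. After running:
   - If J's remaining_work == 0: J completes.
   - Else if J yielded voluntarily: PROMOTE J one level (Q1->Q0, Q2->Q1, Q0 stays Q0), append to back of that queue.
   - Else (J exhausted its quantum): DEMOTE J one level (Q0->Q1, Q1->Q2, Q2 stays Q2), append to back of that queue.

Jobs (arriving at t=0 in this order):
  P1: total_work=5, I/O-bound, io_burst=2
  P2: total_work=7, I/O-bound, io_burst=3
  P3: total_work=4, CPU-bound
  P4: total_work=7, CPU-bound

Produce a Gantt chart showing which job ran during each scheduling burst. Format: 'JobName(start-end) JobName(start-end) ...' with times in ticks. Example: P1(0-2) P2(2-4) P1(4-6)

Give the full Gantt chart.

Answer: P1(0-2) P2(2-4) P3(4-6) P4(6-8) P1(8-10) P1(10-11) P2(11-14) P2(14-16) P3(16-18) P4(18-22) P4(22-23)

Derivation:
t=0-2: P1@Q0 runs 2, rem=3, I/O yield, promote→Q0. Q0=[P2,P3,P4,P1] Q1=[] Q2=[]
t=2-4: P2@Q0 runs 2, rem=5, quantum used, demote→Q1. Q0=[P3,P4,P1] Q1=[P2] Q2=[]
t=4-6: P3@Q0 runs 2, rem=2, quantum used, demote→Q1. Q0=[P4,P1] Q1=[P2,P3] Q2=[]
t=6-8: P4@Q0 runs 2, rem=5, quantum used, demote→Q1. Q0=[P1] Q1=[P2,P3,P4] Q2=[]
t=8-10: P1@Q0 runs 2, rem=1, I/O yield, promote→Q0. Q0=[P1] Q1=[P2,P3,P4] Q2=[]
t=10-11: P1@Q0 runs 1, rem=0, completes. Q0=[] Q1=[P2,P3,P4] Q2=[]
t=11-14: P2@Q1 runs 3, rem=2, I/O yield, promote→Q0. Q0=[P2] Q1=[P3,P4] Q2=[]
t=14-16: P2@Q0 runs 2, rem=0, completes. Q0=[] Q1=[P3,P4] Q2=[]
t=16-18: P3@Q1 runs 2, rem=0, completes. Q0=[] Q1=[P4] Q2=[]
t=18-22: P4@Q1 runs 4, rem=1, quantum used, demote→Q2. Q0=[] Q1=[] Q2=[P4]
t=22-23: P4@Q2 runs 1, rem=0, completes. Q0=[] Q1=[] Q2=[]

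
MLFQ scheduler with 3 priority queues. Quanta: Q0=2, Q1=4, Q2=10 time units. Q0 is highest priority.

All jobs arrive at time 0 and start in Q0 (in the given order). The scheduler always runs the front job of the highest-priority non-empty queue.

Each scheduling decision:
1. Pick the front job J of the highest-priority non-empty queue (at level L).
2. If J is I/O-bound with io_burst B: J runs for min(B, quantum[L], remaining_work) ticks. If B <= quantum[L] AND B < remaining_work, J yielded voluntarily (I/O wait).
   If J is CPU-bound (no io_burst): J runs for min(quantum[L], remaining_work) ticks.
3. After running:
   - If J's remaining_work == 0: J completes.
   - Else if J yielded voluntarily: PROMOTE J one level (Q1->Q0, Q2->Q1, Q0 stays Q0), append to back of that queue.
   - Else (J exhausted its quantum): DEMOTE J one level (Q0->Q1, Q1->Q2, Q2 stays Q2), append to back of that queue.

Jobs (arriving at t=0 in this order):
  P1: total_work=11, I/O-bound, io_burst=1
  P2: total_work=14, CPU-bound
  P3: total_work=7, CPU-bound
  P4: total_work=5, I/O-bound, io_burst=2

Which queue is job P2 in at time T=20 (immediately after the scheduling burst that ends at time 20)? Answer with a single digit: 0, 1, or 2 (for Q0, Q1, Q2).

t=0-1: P1@Q0 runs 1, rem=10, I/O yield, promote→Q0. Q0=[P2,P3,P4,P1] Q1=[] Q2=[]
t=1-3: P2@Q0 runs 2, rem=12, quantum used, demote→Q1. Q0=[P3,P4,P1] Q1=[P2] Q2=[]
t=3-5: P3@Q0 runs 2, rem=5, quantum used, demote→Q1. Q0=[P4,P1] Q1=[P2,P3] Q2=[]
t=5-7: P4@Q0 runs 2, rem=3, I/O yield, promote→Q0. Q0=[P1,P4] Q1=[P2,P3] Q2=[]
t=7-8: P1@Q0 runs 1, rem=9, I/O yield, promote→Q0. Q0=[P4,P1] Q1=[P2,P3] Q2=[]
t=8-10: P4@Q0 runs 2, rem=1, I/O yield, promote→Q0. Q0=[P1,P4] Q1=[P2,P3] Q2=[]
t=10-11: P1@Q0 runs 1, rem=8, I/O yield, promote→Q0. Q0=[P4,P1] Q1=[P2,P3] Q2=[]
t=11-12: P4@Q0 runs 1, rem=0, completes. Q0=[P1] Q1=[P2,P3] Q2=[]
t=12-13: P1@Q0 runs 1, rem=7, I/O yield, promote→Q0. Q0=[P1] Q1=[P2,P3] Q2=[]
t=13-14: P1@Q0 runs 1, rem=6, I/O yield, promote→Q0. Q0=[P1] Q1=[P2,P3] Q2=[]
t=14-15: P1@Q0 runs 1, rem=5, I/O yield, promote→Q0. Q0=[P1] Q1=[P2,P3] Q2=[]
t=15-16: P1@Q0 runs 1, rem=4, I/O yield, promote→Q0. Q0=[P1] Q1=[P2,P3] Q2=[]
t=16-17: P1@Q0 runs 1, rem=3, I/O yield, promote→Q0. Q0=[P1] Q1=[P2,P3] Q2=[]
t=17-18: P1@Q0 runs 1, rem=2, I/O yield, promote→Q0. Q0=[P1] Q1=[P2,P3] Q2=[]
t=18-19: P1@Q0 runs 1, rem=1, I/O yield, promote→Q0. Q0=[P1] Q1=[P2,P3] Q2=[]
t=19-20: P1@Q0 runs 1, rem=0, completes. Q0=[] Q1=[P2,P3] Q2=[]
t=20-24: P2@Q1 runs 4, rem=8, quantum used, demote→Q2. Q0=[] Q1=[P3] Q2=[P2]
t=24-28: P3@Q1 runs 4, rem=1, quantum used, demote→Q2. Q0=[] Q1=[] Q2=[P2,P3]
t=28-36: P2@Q2 runs 8, rem=0, completes. Q0=[] Q1=[] Q2=[P3]
t=36-37: P3@Q2 runs 1, rem=0, completes. Q0=[] Q1=[] Q2=[]

Answer: 1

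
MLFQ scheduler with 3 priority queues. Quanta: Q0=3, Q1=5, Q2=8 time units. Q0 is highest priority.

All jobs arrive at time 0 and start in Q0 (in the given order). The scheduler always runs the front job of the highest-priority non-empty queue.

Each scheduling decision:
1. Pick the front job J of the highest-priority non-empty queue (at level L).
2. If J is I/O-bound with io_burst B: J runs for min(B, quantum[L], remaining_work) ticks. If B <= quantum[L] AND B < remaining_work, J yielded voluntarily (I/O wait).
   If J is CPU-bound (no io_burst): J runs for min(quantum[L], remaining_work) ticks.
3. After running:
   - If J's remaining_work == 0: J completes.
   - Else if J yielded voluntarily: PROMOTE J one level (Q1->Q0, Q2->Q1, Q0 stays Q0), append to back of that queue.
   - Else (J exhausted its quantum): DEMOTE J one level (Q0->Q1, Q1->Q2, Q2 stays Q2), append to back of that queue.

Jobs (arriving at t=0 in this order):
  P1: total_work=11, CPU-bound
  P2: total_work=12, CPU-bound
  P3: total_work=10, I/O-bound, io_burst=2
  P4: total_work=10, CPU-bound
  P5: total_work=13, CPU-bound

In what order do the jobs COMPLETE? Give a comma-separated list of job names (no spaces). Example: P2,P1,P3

t=0-3: P1@Q0 runs 3, rem=8, quantum used, demote→Q1. Q0=[P2,P3,P4,P5] Q1=[P1] Q2=[]
t=3-6: P2@Q0 runs 3, rem=9, quantum used, demote→Q1. Q0=[P3,P4,P5] Q1=[P1,P2] Q2=[]
t=6-8: P3@Q0 runs 2, rem=8, I/O yield, promote→Q0. Q0=[P4,P5,P3] Q1=[P1,P2] Q2=[]
t=8-11: P4@Q0 runs 3, rem=7, quantum used, demote→Q1. Q0=[P5,P3] Q1=[P1,P2,P4] Q2=[]
t=11-14: P5@Q0 runs 3, rem=10, quantum used, demote→Q1. Q0=[P3] Q1=[P1,P2,P4,P5] Q2=[]
t=14-16: P3@Q0 runs 2, rem=6, I/O yield, promote→Q0. Q0=[P3] Q1=[P1,P2,P4,P5] Q2=[]
t=16-18: P3@Q0 runs 2, rem=4, I/O yield, promote→Q0. Q0=[P3] Q1=[P1,P2,P4,P5] Q2=[]
t=18-20: P3@Q0 runs 2, rem=2, I/O yield, promote→Q0. Q0=[P3] Q1=[P1,P2,P4,P5] Q2=[]
t=20-22: P3@Q0 runs 2, rem=0, completes. Q0=[] Q1=[P1,P2,P4,P5] Q2=[]
t=22-27: P1@Q1 runs 5, rem=3, quantum used, demote→Q2. Q0=[] Q1=[P2,P4,P5] Q2=[P1]
t=27-32: P2@Q1 runs 5, rem=4, quantum used, demote→Q2. Q0=[] Q1=[P4,P5] Q2=[P1,P2]
t=32-37: P4@Q1 runs 5, rem=2, quantum used, demote→Q2. Q0=[] Q1=[P5] Q2=[P1,P2,P4]
t=37-42: P5@Q1 runs 5, rem=5, quantum used, demote→Q2. Q0=[] Q1=[] Q2=[P1,P2,P4,P5]
t=42-45: P1@Q2 runs 3, rem=0, completes. Q0=[] Q1=[] Q2=[P2,P4,P5]
t=45-49: P2@Q2 runs 4, rem=0, completes. Q0=[] Q1=[] Q2=[P4,P5]
t=49-51: P4@Q2 runs 2, rem=0, completes. Q0=[] Q1=[] Q2=[P5]
t=51-56: P5@Q2 runs 5, rem=0, completes. Q0=[] Q1=[] Q2=[]

Answer: P3,P1,P2,P4,P5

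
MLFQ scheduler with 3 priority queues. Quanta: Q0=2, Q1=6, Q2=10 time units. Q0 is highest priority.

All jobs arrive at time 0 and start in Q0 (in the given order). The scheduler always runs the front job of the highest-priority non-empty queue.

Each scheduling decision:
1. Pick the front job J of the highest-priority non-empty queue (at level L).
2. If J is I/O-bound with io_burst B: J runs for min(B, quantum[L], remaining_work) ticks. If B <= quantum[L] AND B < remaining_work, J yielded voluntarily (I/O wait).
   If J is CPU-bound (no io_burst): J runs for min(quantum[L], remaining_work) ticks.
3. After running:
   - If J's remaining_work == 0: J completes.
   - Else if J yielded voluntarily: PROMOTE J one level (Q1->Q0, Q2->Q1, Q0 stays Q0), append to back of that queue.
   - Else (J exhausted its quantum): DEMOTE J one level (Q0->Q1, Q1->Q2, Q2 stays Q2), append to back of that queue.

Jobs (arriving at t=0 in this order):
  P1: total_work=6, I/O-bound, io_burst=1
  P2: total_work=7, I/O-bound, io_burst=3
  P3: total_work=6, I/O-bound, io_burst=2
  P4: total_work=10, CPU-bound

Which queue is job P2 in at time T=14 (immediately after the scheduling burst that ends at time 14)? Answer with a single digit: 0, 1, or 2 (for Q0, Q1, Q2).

t=0-1: P1@Q0 runs 1, rem=5, I/O yield, promote→Q0. Q0=[P2,P3,P4,P1] Q1=[] Q2=[]
t=1-3: P2@Q0 runs 2, rem=5, quantum used, demote→Q1. Q0=[P3,P4,P1] Q1=[P2] Q2=[]
t=3-5: P3@Q0 runs 2, rem=4, I/O yield, promote→Q0. Q0=[P4,P1,P3] Q1=[P2] Q2=[]
t=5-7: P4@Q0 runs 2, rem=8, quantum used, demote→Q1. Q0=[P1,P3] Q1=[P2,P4] Q2=[]
t=7-8: P1@Q0 runs 1, rem=4, I/O yield, promote→Q0. Q0=[P3,P1] Q1=[P2,P4] Q2=[]
t=8-10: P3@Q0 runs 2, rem=2, I/O yield, promote→Q0. Q0=[P1,P3] Q1=[P2,P4] Q2=[]
t=10-11: P1@Q0 runs 1, rem=3, I/O yield, promote→Q0. Q0=[P3,P1] Q1=[P2,P4] Q2=[]
t=11-13: P3@Q0 runs 2, rem=0, completes. Q0=[P1] Q1=[P2,P4] Q2=[]
t=13-14: P1@Q0 runs 1, rem=2, I/O yield, promote→Q0. Q0=[P1] Q1=[P2,P4] Q2=[]
t=14-15: P1@Q0 runs 1, rem=1, I/O yield, promote→Q0. Q0=[P1] Q1=[P2,P4] Q2=[]
t=15-16: P1@Q0 runs 1, rem=0, completes. Q0=[] Q1=[P2,P4] Q2=[]
t=16-19: P2@Q1 runs 3, rem=2, I/O yield, promote→Q0. Q0=[P2] Q1=[P4] Q2=[]
t=19-21: P2@Q0 runs 2, rem=0, completes. Q0=[] Q1=[P4] Q2=[]
t=21-27: P4@Q1 runs 6, rem=2, quantum used, demote→Q2. Q0=[] Q1=[] Q2=[P4]
t=27-29: P4@Q2 runs 2, rem=0, completes. Q0=[] Q1=[] Q2=[]

Answer: 1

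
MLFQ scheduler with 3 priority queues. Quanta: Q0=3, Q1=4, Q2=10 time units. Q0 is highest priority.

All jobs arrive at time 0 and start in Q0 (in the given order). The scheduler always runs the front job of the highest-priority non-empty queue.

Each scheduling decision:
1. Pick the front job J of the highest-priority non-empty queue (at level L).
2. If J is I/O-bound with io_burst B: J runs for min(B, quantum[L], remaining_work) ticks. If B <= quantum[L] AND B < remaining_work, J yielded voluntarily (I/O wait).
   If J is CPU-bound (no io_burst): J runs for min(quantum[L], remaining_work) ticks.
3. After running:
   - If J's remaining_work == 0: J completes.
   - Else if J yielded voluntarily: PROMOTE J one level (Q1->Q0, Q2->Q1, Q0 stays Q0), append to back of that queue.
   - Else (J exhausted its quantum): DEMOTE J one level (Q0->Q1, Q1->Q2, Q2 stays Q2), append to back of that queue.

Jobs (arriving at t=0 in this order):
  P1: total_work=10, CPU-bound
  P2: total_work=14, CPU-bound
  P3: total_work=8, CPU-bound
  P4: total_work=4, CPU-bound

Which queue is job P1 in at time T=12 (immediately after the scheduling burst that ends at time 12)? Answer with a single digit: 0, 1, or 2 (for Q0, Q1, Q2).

t=0-3: P1@Q0 runs 3, rem=7, quantum used, demote→Q1. Q0=[P2,P3,P4] Q1=[P1] Q2=[]
t=3-6: P2@Q0 runs 3, rem=11, quantum used, demote→Q1. Q0=[P3,P4] Q1=[P1,P2] Q2=[]
t=6-9: P3@Q0 runs 3, rem=5, quantum used, demote→Q1. Q0=[P4] Q1=[P1,P2,P3] Q2=[]
t=9-12: P4@Q0 runs 3, rem=1, quantum used, demote→Q1. Q0=[] Q1=[P1,P2,P3,P4] Q2=[]
t=12-16: P1@Q1 runs 4, rem=3, quantum used, demote→Q2. Q0=[] Q1=[P2,P3,P4] Q2=[P1]
t=16-20: P2@Q1 runs 4, rem=7, quantum used, demote→Q2. Q0=[] Q1=[P3,P4] Q2=[P1,P2]
t=20-24: P3@Q1 runs 4, rem=1, quantum used, demote→Q2. Q0=[] Q1=[P4] Q2=[P1,P2,P3]
t=24-25: P4@Q1 runs 1, rem=0, completes. Q0=[] Q1=[] Q2=[P1,P2,P3]
t=25-28: P1@Q2 runs 3, rem=0, completes. Q0=[] Q1=[] Q2=[P2,P3]
t=28-35: P2@Q2 runs 7, rem=0, completes. Q0=[] Q1=[] Q2=[P3]
t=35-36: P3@Q2 runs 1, rem=0, completes. Q0=[] Q1=[] Q2=[]

Answer: 1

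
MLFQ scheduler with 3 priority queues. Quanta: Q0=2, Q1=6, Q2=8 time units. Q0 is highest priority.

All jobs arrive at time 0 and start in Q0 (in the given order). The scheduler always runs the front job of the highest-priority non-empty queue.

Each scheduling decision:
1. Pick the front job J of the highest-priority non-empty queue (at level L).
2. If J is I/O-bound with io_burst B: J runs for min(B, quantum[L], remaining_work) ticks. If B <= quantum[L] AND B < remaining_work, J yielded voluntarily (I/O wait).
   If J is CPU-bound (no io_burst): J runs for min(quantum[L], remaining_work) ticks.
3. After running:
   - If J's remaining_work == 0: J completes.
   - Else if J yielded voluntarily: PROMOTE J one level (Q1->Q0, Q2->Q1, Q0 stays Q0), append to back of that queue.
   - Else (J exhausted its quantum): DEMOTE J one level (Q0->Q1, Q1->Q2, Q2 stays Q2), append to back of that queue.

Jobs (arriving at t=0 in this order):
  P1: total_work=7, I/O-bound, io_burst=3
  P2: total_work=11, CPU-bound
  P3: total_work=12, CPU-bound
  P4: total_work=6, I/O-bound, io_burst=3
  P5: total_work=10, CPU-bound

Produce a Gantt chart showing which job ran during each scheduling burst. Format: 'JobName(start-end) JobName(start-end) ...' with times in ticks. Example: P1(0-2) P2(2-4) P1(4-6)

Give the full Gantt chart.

t=0-2: P1@Q0 runs 2, rem=5, quantum used, demote→Q1. Q0=[P2,P3,P4,P5] Q1=[P1] Q2=[]
t=2-4: P2@Q0 runs 2, rem=9, quantum used, demote→Q1. Q0=[P3,P4,P5] Q1=[P1,P2] Q2=[]
t=4-6: P3@Q0 runs 2, rem=10, quantum used, demote→Q1. Q0=[P4,P5] Q1=[P1,P2,P3] Q2=[]
t=6-8: P4@Q0 runs 2, rem=4, quantum used, demote→Q1. Q0=[P5] Q1=[P1,P2,P3,P4] Q2=[]
t=8-10: P5@Q0 runs 2, rem=8, quantum used, demote→Q1. Q0=[] Q1=[P1,P2,P3,P4,P5] Q2=[]
t=10-13: P1@Q1 runs 3, rem=2, I/O yield, promote→Q0. Q0=[P1] Q1=[P2,P3,P4,P5] Q2=[]
t=13-15: P1@Q0 runs 2, rem=0, completes. Q0=[] Q1=[P2,P3,P4,P5] Q2=[]
t=15-21: P2@Q1 runs 6, rem=3, quantum used, demote→Q2. Q0=[] Q1=[P3,P4,P5] Q2=[P2]
t=21-27: P3@Q1 runs 6, rem=4, quantum used, demote→Q2. Q0=[] Q1=[P4,P5] Q2=[P2,P3]
t=27-30: P4@Q1 runs 3, rem=1, I/O yield, promote→Q0. Q0=[P4] Q1=[P5] Q2=[P2,P3]
t=30-31: P4@Q0 runs 1, rem=0, completes. Q0=[] Q1=[P5] Q2=[P2,P3]
t=31-37: P5@Q1 runs 6, rem=2, quantum used, demote→Q2. Q0=[] Q1=[] Q2=[P2,P3,P5]
t=37-40: P2@Q2 runs 3, rem=0, completes. Q0=[] Q1=[] Q2=[P3,P5]
t=40-44: P3@Q2 runs 4, rem=0, completes. Q0=[] Q1=[] Q2=[P5]
t=44-46: P5@Q2 runs 2, rem=0, completes. Q0=[] Q1=[] Q2=[]

Answer: P1(0-2) P2(2-4) P3(4-6) P4(6-8) P5(8-10) P1(10-13) P1(13-15) P2(15-21) P3(21-27) P4(27-30) P4(30-31) P5(31-37) P2(37-40) P3(40-44) P5(44-46)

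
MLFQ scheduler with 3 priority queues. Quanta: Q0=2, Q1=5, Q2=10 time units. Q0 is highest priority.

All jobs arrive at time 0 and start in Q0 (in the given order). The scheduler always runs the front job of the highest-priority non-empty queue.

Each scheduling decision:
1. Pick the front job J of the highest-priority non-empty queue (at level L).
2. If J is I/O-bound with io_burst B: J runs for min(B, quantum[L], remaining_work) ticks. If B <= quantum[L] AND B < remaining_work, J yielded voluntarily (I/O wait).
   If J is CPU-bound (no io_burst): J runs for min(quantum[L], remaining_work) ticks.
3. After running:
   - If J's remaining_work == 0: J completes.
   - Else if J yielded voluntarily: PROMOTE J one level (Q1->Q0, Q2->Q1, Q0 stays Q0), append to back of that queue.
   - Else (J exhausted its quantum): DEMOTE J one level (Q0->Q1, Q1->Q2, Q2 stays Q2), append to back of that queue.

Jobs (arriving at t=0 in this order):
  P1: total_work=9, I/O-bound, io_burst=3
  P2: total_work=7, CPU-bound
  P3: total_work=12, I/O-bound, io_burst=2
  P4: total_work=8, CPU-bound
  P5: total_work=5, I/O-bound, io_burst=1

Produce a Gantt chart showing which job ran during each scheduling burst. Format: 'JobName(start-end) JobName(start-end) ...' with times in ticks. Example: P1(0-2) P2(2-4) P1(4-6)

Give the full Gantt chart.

t=0-2: P1@Q0 runs 2, rem=7, quantum used, demote→Q1. Q0=[P2,P3,P4,P5] Q1=[P1] Q2=[]
t=2-4: P2@Q0 runs 2, rem=5, quantum used, demote→Q1. Q0=[P3,P4,P5] Q1=[P1,P2] Q2=[]
t=4-6: P3@Q0 runs 2, rem=10, I/O yield, promote→Q0. Q0=[P4,P5,P3] Q1=[P1,P2] Q2=[]
t=6-8: P4@Q0 runs 2, rem=6, quantum used, demote→Q1. Q0=[P5,P3] Q1=[P1,P2,P4] Q2=[]
t=8-9: P5@Q0 runs 1, rem=4, I/O yield, promote→Q0. Q0=[P3,P5] Q1=[P1,P2,P4] Q2=[]
t=9-11: P3@Q0 runs 2, rem=8, I/O yield, promote→Q0. Q0=[P5,P3] Q1=[P1,P2,P4] Q2=[]
t=11-12: P5@Q0 runs 1, rem=3, I/O yield, promote→Q0. Q0=[P3,P5] Q1=[P1,P2,P4] Q2=[]
t=12-14: P3@Q0 runs 2, rem=6, I/O yield, promote→Q0. Q0=[P5,P3] Q1=[P1,P2,P4] Q2=[]
t=14-15: P5@Q0 runs 1, rem=2, I/O yield, promote→Q0. Q0=[P3,P5] Q1=[P1,P2,P4] Q2=[]
t=15-17: P3@Q0 runs 2, rem=4, I/O yield, promote→Q0. Q0=[P5,P3] Q1=[P1,P2,P4] Q2=[]
t=17-18: P5@Q0 runs 1, rem=1, I/O yield, promote→Q0. Q0=[P3,P5] Q1=[P1,P2,P4] Q2=[]
t=18-20: P3@Q0 runs 2, rem=2, I/O yield, promote→Q0. Q0=[P5,P3] Q1=[P1,P2,P4] Q2=[]
t=20-21: P5@Q0 runs 1, rem=0, completes. Q0=[P3] Q1=[P1,P2,P4] Q2=[]
t=21-23: P3@Q0 runs 2, rem=0, completes. Q0=[] Q1=[P1,P2,P4] Q2=[]
t=23-26: P1@Q1 runs 3, rem=4, I/O yield, promote→Q0. Q0=[P1] Q1=[P2,P4] Q2=[]
t=26-28: P1@Q0 runs 2, rem=2, quantum used, demote→Q1. Q0=[] Q1=[P2,P4,P1] Q2=[]
t=28-33: P2@Q1 runs 5, rem=0, completes. Q0=[] Q1=[P4,P1] Q2=[]
t=33-38: P4@Q1 runs 5, rem=1, quantum used, demote→Q2. Q0=[] Q1=[P1] Q2=[P4]
t=38-40: P1@Q1 runs 2, rem=0, completes. Q0=[] Q1=[] Q2=[P4]
t=40-41: P4@Q2 runs 1, rem=0, completes. Q0=[] Q1=[] Q2=[]

Answer: P1(0-2) P2(2-4) P3(4-6) P4(6-8) P5(8-9) P3(9-11) P5(11-12) P3(12-14) P5(14-15) P3(15-17) P5(17-18) P3(18-20) P5(20-21) P3(21-23) P1(23-26) P1(26-28) P2(28-33) P4(33-38) P1(38-40) P4(40-41)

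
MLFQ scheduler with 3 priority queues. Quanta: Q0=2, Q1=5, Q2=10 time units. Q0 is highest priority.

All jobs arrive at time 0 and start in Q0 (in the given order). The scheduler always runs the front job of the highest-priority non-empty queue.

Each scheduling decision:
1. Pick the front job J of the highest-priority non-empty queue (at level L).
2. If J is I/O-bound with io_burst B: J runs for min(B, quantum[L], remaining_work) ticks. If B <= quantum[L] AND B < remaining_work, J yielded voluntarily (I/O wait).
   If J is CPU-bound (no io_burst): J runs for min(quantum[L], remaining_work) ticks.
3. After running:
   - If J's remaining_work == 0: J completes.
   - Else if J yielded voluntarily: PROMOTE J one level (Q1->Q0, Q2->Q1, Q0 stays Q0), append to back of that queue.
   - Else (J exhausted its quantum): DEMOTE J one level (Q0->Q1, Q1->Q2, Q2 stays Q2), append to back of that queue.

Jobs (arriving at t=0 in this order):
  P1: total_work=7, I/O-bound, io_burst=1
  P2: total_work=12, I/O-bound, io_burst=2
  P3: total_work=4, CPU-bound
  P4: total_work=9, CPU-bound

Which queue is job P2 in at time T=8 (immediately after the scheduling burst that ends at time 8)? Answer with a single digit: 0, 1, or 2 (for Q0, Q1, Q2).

t=0-1: P1@Q0 runs 1, rem=6, I/O yield, promote→Q0. Q0=[P2,P3,P4,P1] Q1=[] Q2=[]
t=1-3: P2@Q0 runs 2, rem=10, I/O yield, promote→Q0. Q0=[P3,P4,P1,P2] Q1=[] Q2=[]
t=3-5: P3@Q0 runs 2, rem=2, quantum used, demote→Q1. Q0=[P4,P1,P2] Q1=[P3] Q2=[]
t=5-7: P4@Q0 runs 2, rem=7, quantum used, demote→Q1. Q0=[P1,P2] Q1=[P3,P4] Q2=[]
t=7-8: P1@Q0 runs 1, rem=5, I/O yield, promote→Q0. Q0=[P2,P1] Q1=[P3,P4] Q2=[]
t=8-10: P2@Q0 runs 2, rem=8, I/O yield, promote→Q0. Q0=[P1,P2] Q1=[P3,P4] Q2=[]
t=10-11: P1@Q0 runs 1, rem=4, I/O yield, promote→Q0. Q0=[P2,P1] Q1=[P3,P4] Q2=[]
t=11-13: P2@Q0 runs 2, rem=6, I/O yield, promote→Q0. Q0=[P1,P2] Q1=[P3,P4] Q2=[]
t=13-14: P1@Q0 runs 1, rem=3, I/O yield, promote→Q0. Q0=[P2,P1] Q1=[P3,P4] Q2=[]
t=14-16: P2@Q0 runs 2, rem=4, I/O yield, promote→Q0. Q0=[P1,P2] Q1=[P3,P4] Q2=[]
t=16-17: P1@Q0 runs 1, rem=2, I/O yield, promote→Q0. Q0=[P2,P1] Q1=[P3,P4] Q2=[]
t=17-19: P2@Q0 runs 2, rem=2, I/O yield, promote→Q0. Q0=[P1,P2] Q1=[P3,P4] Q2=[]
t=19-20: P1@Q0 runs 1, rem=1, I/O yield, promote→Q0. Q0=[P2,P1] Q1=[P3,P4] Q2=[]
t=20-22: P2@Q0 runs 2, rem=0, completes. Q0=[P1] Q1=[P3,P4] Q2=[]
t=22-23: P1@Q0 runs 1, rem=0, completes. Q0=[] Q1=[P3,P4] Q2=[]
t=23-25: P3@Q1 runs 2, rem=0, completes. Q0=[] Q1=[P4] Q2=[]
t=25-30: P4@Q1 runs 5, rem=2, quantum used, demote→Q2. Q0=[] Q1=[] Q2=[P4]
t=30-32: P4@Q2 runs 2, rem=0, completes. Q0=[] Q1=[] Q2=[]

Answer: 0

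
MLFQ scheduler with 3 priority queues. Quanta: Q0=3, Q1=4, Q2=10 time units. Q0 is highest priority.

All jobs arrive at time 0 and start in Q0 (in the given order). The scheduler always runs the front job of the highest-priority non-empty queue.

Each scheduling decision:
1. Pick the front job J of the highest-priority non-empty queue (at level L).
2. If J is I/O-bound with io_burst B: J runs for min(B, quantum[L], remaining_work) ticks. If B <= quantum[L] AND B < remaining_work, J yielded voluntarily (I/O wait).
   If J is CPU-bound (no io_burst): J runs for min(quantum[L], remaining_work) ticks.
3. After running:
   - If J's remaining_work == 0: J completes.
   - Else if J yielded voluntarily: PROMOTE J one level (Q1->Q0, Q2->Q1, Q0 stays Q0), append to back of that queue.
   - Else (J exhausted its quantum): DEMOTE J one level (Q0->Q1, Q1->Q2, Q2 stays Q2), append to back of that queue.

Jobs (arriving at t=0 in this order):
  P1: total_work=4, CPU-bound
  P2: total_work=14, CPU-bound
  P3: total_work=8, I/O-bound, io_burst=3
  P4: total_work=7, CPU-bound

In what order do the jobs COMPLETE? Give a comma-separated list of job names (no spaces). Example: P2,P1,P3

t=0-3: P1@Q0 runs 3, rem=1, quantum used, demote→Q1. Q0=[P2,P3,P4] Q1=[P1] Q2=[]
t=3-6: P2@Q0 runs 3, rem=11, quantum used, demote→Q1. Q0=[P3,P4] Q1=[P1,P2] Q2=[]
t=6-9: P3@Q0 runs 3, rem=5, I/O yield, promote→Q0. Q0=[P4,P3] Q1=[P1,P2] Q2=[]
t=9-12: P4@Q0 runs 3, rem=4, quantum used, demote→Q1. Q0=[P3] Q1=[P1,P2,P4] Q2=[]
t=12-15: P3@Q0 runs 3, rem=2, I/O yield, promote→Q0. Q0=[P3] Q1=[P1,P2,P4] Q2=[]
t=15-17: P3@Q0 runs 2, rem=0, completes. Q0=[] Q1=[P1,P2,P4] Q2=[]
t=17-18: P1@Q1 runs 1, rem=0, completes. Q0=[] Q1=[P2,P4] Q2=[]
t=18-22: P2@Q1 runs 4, rem=7, quantum used, demote→Q2. Q0=[] Q1=[P4] Q2=[P2]
t=22-26: P4@Q1 runs 4, rem=0, completes. Q0=[] Q1=[] Q2=[P2]
t=26-33: P2@Q2 runs 7, rem=0, completes. Q0=[] Q1=[] Q2=[]

Answer: P3,P1,P4,P2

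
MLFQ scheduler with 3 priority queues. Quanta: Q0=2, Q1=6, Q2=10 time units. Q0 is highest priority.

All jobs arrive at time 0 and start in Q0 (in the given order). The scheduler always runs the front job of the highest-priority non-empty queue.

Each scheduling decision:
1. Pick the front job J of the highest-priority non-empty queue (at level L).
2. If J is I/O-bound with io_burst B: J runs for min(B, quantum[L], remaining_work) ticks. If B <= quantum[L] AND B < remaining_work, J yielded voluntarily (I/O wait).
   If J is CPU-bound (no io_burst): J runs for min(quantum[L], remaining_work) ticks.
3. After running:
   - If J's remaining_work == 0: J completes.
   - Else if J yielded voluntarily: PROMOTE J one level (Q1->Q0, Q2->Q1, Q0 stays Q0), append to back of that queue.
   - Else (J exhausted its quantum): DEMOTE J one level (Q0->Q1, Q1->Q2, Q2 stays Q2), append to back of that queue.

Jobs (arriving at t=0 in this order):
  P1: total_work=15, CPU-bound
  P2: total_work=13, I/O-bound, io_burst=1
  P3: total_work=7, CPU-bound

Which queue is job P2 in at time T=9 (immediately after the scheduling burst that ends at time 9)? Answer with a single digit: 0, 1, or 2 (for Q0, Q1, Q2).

Answer: 0

Derivation:
t=0-2: P1@Q0 runs 2, rem=13, quantum used, demote→Q1. Q0=[P2,P3] Q1=[P1] Q2=[]
t=2-3: P2@Q0 runs 1, rem=12, I/O yield, promote→Q0. Q0=[P3,P2] Q1=[P1] Q2=[]
t=3-5: P3@Q0 runs 2, rem=5, quantum used, demote→Q1. Q0=[P2] Q1=[P1,P3] Q2=[]
t=5-6: P2@Q0 runs 1, rem=11, I/O yield, promote→Q0. Q0=[P2] Q1=[P1,P3] Q2=[]
t=6-7: P2@Q0 runs 1, rem=10, I/O yield, promote→Q0. Q0=[P2] Q1=[P1,P3] Q2=[]
t=7-8: P2@Q0 runs 1, rem=9, I/O yield, promote→Q0. Q0=[P2] Q1=[P1,P3] Q2=[]
t=8-9: P2@Q0 runs 1, rem=8, I/O yield, promote→Q0. Q0=[P2] Q1=[P1,P3] Q2=[]
t=9-10: P2@Q0 runs 1, rem=7, I/O yield, promote→Q0. Q0=[P2] Q1=[P1,P3] Q2=[]
t=10-11: P2@Q0 runs 1, rem=6, I/O yield, promote→Q0. Q0=[P2] Q1=[P1,P3] Q2=[]
t=11-12: P2@Q0 runs 1, rem=5, I/O yield, promote→Q0. Q0=[P2] Q1=[P1,P3] Q2=[]
t=12-13: P2@Q0 runs 1, rem=4, I/O yield, promote→Q0. Q0=[P2] Q1=[P1,P3] Q2=[]
t=13-14: P2@Q0 runs 1, rem=3, I/O yield, promote→Q0. Q0=[P2] Q1=[P1,P3] Q2=[]
t=14-15: P2@Q0 runs 1, rem=2, I/O yield, promote→Q0. Q0=[P2] Q1=[P1,P3] Q2=[]
t=15-16: P2@Q0 runs 1, rem=1, I/O yield, promote→Q0. Q0=[P2] Q1=[P1,P3] Q2=[]
t=16-17: P2@Q0 runs 1, rem=0, completes. Q0=[] Q1=[P1,P3] Q2=[]
t=17-23: P1@Q1 runs 6, rem=7, quantum used, demote→Q2. Q0=[] Q1=[P3] Q2=[P1]
t=23-28: P3@Q1 runs 5, rem=0, completes. Q0=[] Q1=[] Q2=[P1]
t=28-35: P1@Q2 runs 7, rem=0, completes. Q0=[] Q1=[] Q2=[]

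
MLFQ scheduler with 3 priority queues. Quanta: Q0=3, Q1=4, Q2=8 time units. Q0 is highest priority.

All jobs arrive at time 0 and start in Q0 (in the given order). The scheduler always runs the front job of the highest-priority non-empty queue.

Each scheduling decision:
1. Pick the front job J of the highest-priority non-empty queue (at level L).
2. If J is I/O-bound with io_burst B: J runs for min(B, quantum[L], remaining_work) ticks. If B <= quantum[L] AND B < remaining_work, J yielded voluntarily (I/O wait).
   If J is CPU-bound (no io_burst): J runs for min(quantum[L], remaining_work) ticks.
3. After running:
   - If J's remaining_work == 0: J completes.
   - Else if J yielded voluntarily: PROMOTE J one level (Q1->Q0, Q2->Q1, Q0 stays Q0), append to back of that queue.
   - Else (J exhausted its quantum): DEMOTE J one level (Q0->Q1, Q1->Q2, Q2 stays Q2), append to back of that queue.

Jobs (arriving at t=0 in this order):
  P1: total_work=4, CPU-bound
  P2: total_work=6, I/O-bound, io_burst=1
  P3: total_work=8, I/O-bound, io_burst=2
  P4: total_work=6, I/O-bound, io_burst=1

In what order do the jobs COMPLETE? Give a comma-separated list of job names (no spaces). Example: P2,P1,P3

t=0-3: P1@Q0 runs 3, rem=1, quantum used, demote→Q1. Q0=[P2,P3,P4] Q1=[P1] Q2=[]
t=3-4: P2@Q0 runs 1, rem=5, I/O yield, promote→Q0. Q0=[P3,P4,P2] Q1=[P1] Q2=[]
t=4-6: P3@Q0 runs 2, rem=6, I/O yield, promote→Q0. Q0=[P4,P2,P3] Q1=[P1] Q2=[]
t=6-7: P4@Q0 runs 1, rem=5, I/O yield, promote→Q0. Q0=[P2,P3,P4] Q1=[P1] Q2=[]
t=7-8: P2@Q0 runs 1, rem=4, I/O yield, promote→Q0. Q0=[P3,P4,P2] Q1=[P1] Q2=[]
t=8-10: P3@Q0 runs 2, rem=4, I/O yield, promote→Q0. Q0=[P4,P2,P3] Q1=[P1] Q2=[]
t=10-11: P4@Q0 runs 1, rem=4, I/O yield, promote→Q0. Q0=[P2,P3,P4] Q1=[P1] Q2=[]
t=11-12: P2@Q0 runs 1, rem=3, I/O yield, promote→Q0. Q0=[P3,P4,P2] Q1=[P1] Q2=[]
t=12-14: P3@Q0 runs 2, rem=2, I/O yield, promote→Q0. Q0=[P4,P2,P3] Q1=[P1] Q2=[]
t=14-15: P4@Q0 runs 1, rem=3, I/O yield, promote→Q0. Q0=[P2,P3,P4] Q1=[P1] Q2=[]
t=15-16: P2@Q0 runs 1, rem=2, I/O yield, promote→Q0. Q0=[P3,P4,P2] Q1=[P1] Q2=[]
t=16-18: P3@Q0 runs 2, rem=0, completes. Q0=[P4,P2] Q1=[P1] Q2=[]
t=18-19: P4@Q0 runs 1, rem=2, I/O yield, promote→Q0. Q0=[P2,P4] Q1=[P1] Q2=[]
t=19-20: P2@Q0 runs 1, rem=1, I/O yield, promote→Q0. Q0=[P4,P2] Q1=[P1] Q2=[]
t=20-21: P4@Q0 runs 1, rem=1, I/O yield, promote→Q0. Q0=[P2,P4] Q1=[P1] Q2=[]
t=21-22: P2@Q0 runs 1, rem=0, completes. Q0=[P4] Q1=[P1] Q2=[]
t=22-23: P4@Q0 runs 1, rem=0, completes. Q0=[] Q1=[P1] Q2=[]
t=23-24: P1@Q1 runs 1, rem=0, completes. Q0=[] Q1=[] Q2=[]

Answer: P3,P2,P4,P1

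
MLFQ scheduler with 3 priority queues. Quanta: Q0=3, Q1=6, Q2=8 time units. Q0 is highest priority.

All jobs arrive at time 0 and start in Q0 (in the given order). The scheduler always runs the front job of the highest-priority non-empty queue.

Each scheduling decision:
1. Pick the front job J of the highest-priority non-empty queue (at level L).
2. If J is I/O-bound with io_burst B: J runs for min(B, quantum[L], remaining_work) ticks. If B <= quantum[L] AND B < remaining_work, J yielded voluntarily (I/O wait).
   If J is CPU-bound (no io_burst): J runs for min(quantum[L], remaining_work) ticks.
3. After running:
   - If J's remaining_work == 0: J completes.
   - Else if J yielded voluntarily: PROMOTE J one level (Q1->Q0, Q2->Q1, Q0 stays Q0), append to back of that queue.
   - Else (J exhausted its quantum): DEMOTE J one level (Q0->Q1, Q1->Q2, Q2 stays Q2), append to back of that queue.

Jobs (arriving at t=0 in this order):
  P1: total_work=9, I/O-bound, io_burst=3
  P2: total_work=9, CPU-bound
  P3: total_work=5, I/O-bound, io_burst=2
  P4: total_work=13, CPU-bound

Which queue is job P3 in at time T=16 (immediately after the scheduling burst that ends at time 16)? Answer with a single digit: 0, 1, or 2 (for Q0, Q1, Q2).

t=0-3: P1@Q0 runs 3, rem=6, I/O yield, promote→Q0. Q0=[P2,P3,P4,P1] Q1=[] Q2=[]
t=3-6: P2@Q0 runs 3, rem=6, quantum used, demote→Q1. Q0=[P3,P4,P1] Q1=[P2] Q2=[]
t=6-8: P3@Q0 runs 2, rem=3, I/O yield, promote→Q0. Q0=[P4,P1,P3] Q1=[P2] Q2=[]
t=8-11: P4@Q0 runs 3, rem=10, quantum used, demote→Q1. Q0=[P1,P3] Q1=[P2,P4] Q2=[]
t=11-14: P1@Q0 runs 3, rem=3, I/O yield, promote→Q0. Q0=[P3,P1] Q1=[P2,P4] Q2=[]
t=14-16: P3@Q0 runs 2, rem=1, I/O yield, promote→Q0. Q0=[P1,P3] Q1=[P2,P4] Q2=[]
t=16-19: P1@Q0 runs 3, rem=0, completes. Q0=[P3] Q1=[P2,P4] Q2=[]
t=19-20: P3@Q0 runs 1, rem=0, completes. Q0=[] Q1=[P2,P4] Q2=[]
t=20-26: P2@Q1 runs 6, rem=0, completes. Q0=[] Q1=[P4] Q2=[]
t=26-32: P4@Q1 runs 6, rem=4, quantum used, demote→Q2. Q0=[] Q1=[] Q2=[P4]
t=32-36: P4@Q2 runs 4, rem=0, completes. Q0=[] Q1=[] Q2=[]

Answer: 0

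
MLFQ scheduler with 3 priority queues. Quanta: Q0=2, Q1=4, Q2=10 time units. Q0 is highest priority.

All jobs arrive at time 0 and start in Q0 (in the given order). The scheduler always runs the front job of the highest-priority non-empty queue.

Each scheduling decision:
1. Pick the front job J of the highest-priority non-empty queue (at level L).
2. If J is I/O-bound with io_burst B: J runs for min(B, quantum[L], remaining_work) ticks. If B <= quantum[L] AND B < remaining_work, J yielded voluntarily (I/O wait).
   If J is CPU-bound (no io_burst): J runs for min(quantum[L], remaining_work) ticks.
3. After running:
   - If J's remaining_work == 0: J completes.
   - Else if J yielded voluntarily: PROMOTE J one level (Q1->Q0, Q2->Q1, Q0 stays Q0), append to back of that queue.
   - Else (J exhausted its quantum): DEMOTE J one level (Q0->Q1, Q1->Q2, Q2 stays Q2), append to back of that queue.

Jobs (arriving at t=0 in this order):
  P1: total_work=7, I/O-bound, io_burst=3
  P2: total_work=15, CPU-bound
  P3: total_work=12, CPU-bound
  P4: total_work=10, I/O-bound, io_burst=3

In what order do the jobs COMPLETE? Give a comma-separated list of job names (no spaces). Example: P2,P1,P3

t=0-2: P1@Q0 runs 2, rem=5, quantum used, demote→Q1. Q0=[P2,P3,P4] Q1=[P1] Q2=[]
t=2-4: P2@Q0 runs 2, rem=13, quantum used, demote→Q1. Q0=[P3,P4] Q1=[P1,P2] Q2=[]
t=4-6: P3@Q0 runs 2, rem=10, quantum used, demote→Q1. Q0=[P4] Q1=[P1,P2,P3] Q2=[]
t=6-8: P4@Q0 runs 2, rem=8, quantum used, demote→Q1. Q0=[] Q1=[P1,P2,P3,P4] Q2=[]
t=8-11: P1@Q1 runs 3, rem=2, I/O yield, promote→Q0. Q0=[P1] Q1=[P2,P3,P4] Q2=[]
t=11-13: P1@Q0 runs 2, rem=0, completes. Q0=[] Q1=[P2,P3,P4] Q2=[]
t=13-17: P2@Q1 runs 4, rem=9, quantum used, demote→Q2. Q0=[] Q1=[P3,P4] Q2=[P2]
t=17-21: P3@Q1 runs 4, rem=6, quantum used, demote→Q2. Q0=[] Q1=[P4] Q2=[P2,P3]
t=21-24: P4@Q1 runs 3, rem=5, I/O yield, promote→Q0. Q0=[P4] Q1=[] Q2=[P2,P3]
t=24-26: P4@Q0 runs 2, rem=3, quantum used, demote→Q1. Q0=[] Q1=[P4] Q2=[P2,P3]
t=26-29: P4@Q1 runs 3, rem=0, completes. Q0=[] Q1=[] Q2=[P2,P3]
t=29-38: P2@Q2 runs 9, rem=0, completes. Q0=[] Q1=[] Q2=[P3]
t=38-44: P3@Q2 runs 6, rem=0, completes. Q0=[] Q1=[] Q2=[]

Answer: P1,P4,P2,P3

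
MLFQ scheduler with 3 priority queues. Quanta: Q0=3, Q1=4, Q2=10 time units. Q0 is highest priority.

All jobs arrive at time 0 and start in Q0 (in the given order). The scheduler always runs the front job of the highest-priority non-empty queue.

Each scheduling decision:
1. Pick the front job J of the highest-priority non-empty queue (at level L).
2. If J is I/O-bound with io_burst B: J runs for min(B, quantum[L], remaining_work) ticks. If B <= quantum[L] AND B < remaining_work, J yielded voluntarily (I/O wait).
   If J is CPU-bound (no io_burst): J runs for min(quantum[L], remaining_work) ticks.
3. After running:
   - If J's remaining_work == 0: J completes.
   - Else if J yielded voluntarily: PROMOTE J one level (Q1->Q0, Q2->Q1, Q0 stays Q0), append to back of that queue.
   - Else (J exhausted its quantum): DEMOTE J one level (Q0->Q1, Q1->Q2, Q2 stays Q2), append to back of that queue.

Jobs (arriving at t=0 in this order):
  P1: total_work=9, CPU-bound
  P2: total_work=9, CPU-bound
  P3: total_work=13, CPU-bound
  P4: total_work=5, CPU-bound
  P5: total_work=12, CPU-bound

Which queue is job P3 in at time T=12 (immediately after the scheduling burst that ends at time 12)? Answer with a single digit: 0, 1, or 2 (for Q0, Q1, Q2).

Answer: 1

Derivation:
t=0-3: P1@Q0 runs 3, rem=6, quantum used, demote→Q1. Q0=[P2,P3,P4,P5] Q1=[P1] Q2=[]
t=3-6: P2@Q0 runs 3, rem=6, quantum used, demote→Q1. Q0=[P3,P4,P5] Q1=[P1,P2] Q2=[]
t=6-9: P3@Q0 runs 3, rem=10, quantum used, demote→Q1. Q0=[P4,P5] Q1=[P1,P2,P3] Q2=[]
t=9-12: P4@Q0 runs 3, rem=2, quantum used, demote→Q1. Q0=[P5] Q1=[P1,P2,P3,P4] Q2=[]
t=12-15: P5@Q0 runs 3, rem=9, quantum used, demote→Q1. Q0=[] Q1=[P1,P2,P3,P4,P5] Q2=[]
t=15-19: P1@Q1 runs 4, rem=2, quantum used, demote→Q2. Q0=[] Q1=[P2,P3,P4,P5] Q2=[P1]
t=19-23: P2@Q1 runs 4, rem=2, quantum used, demote→Q2. Q0=[] Q1=[P3,P4,P5] Q2=[P1,P2]
t=23-27: P3@Q1 runs 4, rem=6, quantum used, demote→Q2. Q0=[] Q1=[P4,P5] Q2=[P1,P2,P3]
t=27-29: P4@Q1 runs 2, rem=0, completes. Q0=[] Q1=[P5] Q2=[P1,P2,P3]
t=29-33: P5@Q1 runs 4, rem=5, quantum used, demote→Q2. Q0=[] Q1=[] Q2=[P1,P2,P3,P5]
t=33-35: P1@Q2 runs 2, rem=0, completes. Q0=[] Q1=[] Q2=[P2,P3,P5]
t=35-37: P2@Q2 runs 2, rem=0, completes. Q0=[] Q1=[] Q2=[P3,P5]
t=37-43: P3@Q2 runs 6, rem=0, completes. Q0=[] Q1=[] Q2=[P5]
t=43-48: P5@Q2 runs 5, rem=0, completes. Q0=[] Q1=[] Q2=[]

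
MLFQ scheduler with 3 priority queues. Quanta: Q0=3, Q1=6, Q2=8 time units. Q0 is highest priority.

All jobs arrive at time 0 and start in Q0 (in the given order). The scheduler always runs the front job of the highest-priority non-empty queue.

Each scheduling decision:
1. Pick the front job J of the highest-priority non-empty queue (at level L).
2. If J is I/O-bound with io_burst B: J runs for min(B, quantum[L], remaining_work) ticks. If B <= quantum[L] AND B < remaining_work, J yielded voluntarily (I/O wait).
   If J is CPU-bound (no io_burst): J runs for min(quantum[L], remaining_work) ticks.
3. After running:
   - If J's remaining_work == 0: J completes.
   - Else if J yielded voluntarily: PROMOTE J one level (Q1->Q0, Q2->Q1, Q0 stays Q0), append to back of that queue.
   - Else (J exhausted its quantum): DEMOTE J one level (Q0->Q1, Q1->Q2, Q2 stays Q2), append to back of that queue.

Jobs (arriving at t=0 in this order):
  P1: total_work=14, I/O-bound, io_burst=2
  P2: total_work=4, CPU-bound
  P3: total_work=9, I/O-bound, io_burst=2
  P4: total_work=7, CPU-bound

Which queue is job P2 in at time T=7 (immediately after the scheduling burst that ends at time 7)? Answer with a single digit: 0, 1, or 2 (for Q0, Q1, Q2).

t=0-2: P1@Q0 runs 2, rem=12, I/O yield, promote→Q0. Q0=[P2,P3,P4,P1] Q1=[] Q2=[]
t=2-5: P2@Q0 runs 3, rem=1, quantum used, demote→Q1. Q0=[P3,P4,P1] Q1=[P2] Q2=[]
t=5-7: P3@Q0 runs 2, rem=7, I/O yield, promote→Q0. Q0=[P4,P1,P3] Q1=[P2] Q2=[]
t=7-10: P4@Q0 runs 3, rem=4, quantum used, demote→Q1. Q0=[P1,P3] Q1=[P2,P4] Q2=[]
t=10-12: P1@Q0 runs 2, rem=10, I/O yield, promote→Q0. Q0=[P3,P1] Q1=[P2,P4] Q2=[]
t=12-14: P3@Q0 runs 2, rem=5, I/O yield, promote→Q0. Q0=[P1,P3] Q1=[P2,P4] Q2=[]
t=14-16: P1@Q0 runs 2, rem=8, I/O yield, promote→Q0. Q0=[P3,P1] Q1=[P2,P4] Q2=[]
t=16-18: P3@Q0 runs 2, rem=3, I/O yield, promote→Q0. Q0=[P1,P3] Q1=[P2,P4] Q2=[]
t=18-20: P1@Q0 runs 2, rem=6, I/O yield, promote→Q0. Q0=[P3,P1] Q1=[P2,P4] Q2=[]
t=20-22: P3@Q0 runs 2, rem=1, I/O yield, promote→Q0. Q0=[P1,P3] Q1=[P2,P4] Q2=[]
t=22-24: P1@Q0 runs 2, rem=4, I/O yield, promote→Q0. Q0=[P3,P1] Q1=[P2,P4] Q2=[]
t=24-25: P3@Q0 runs 1, rem=0, completes. Q0=[P1] Q1=[P2,P4] Q2=[]
t=25-27: P1@Q0 runs 2, rem=2, I/O yield, promote→Q0. Q0=[P1] Q1=[P2,P4] Q2=[]
t=27-29: P1@Q0 runs 2, rem=0, completes. Q0=[] Q1=[P2,P4] Q2=[]
t=29-30: P2@Q1 runs 1, rem=0, completes. Q0=[] Q1=[P4] Q2=[]
t=30-34: P4@Q1 runs 4, rem=0, completes. Q0=[] Q1=[] Q2=[]

Answer: 1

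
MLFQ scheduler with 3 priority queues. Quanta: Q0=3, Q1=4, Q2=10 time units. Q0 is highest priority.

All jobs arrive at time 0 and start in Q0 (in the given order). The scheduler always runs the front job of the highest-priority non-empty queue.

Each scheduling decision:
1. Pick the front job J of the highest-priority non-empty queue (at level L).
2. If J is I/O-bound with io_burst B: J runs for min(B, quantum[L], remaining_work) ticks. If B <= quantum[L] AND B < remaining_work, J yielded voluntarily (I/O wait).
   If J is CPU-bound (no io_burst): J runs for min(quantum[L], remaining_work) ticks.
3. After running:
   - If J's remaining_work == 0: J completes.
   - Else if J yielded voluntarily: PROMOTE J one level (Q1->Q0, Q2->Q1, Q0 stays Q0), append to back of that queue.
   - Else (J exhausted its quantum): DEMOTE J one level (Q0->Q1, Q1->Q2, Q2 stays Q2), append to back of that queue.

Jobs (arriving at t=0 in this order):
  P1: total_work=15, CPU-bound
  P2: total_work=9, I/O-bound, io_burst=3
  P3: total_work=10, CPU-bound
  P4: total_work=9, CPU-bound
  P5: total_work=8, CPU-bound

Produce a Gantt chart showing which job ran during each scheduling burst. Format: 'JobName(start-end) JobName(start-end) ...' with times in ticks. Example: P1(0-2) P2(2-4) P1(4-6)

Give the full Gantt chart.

Answer: P1(0-3) P2(3-6) P3(6-9) P4(9-12) P5(12-15) P2(15-18) P2(18-21) P1(21-25) P3(25-29) P4(29-33) P5(33-37) P1(37-45) P3(45-48) P4(48-50) P5(50-51)

Derivation:
t=0-3: P1@Q0 runs 3, rem=12, quantum used, demote→Q1. Q0=[P2,P3,P4,P5] Q1=[P1] Q2=[]
t=3-6: P2@Q0 runs 3, rem=6, I/O yield, promote→Q0. Q0=[P3,P4,P5,P2] Q1=[P1] Q2=[]
t=6-9: P3@Q0 runs 3, rem=7, quantum used, demote→Q1. Q0=[P4,P5,P2] Q1=[P1,P3] Q2=[]
t=9-12: P4@Q0 runs 3, rem=6, quantum used, demote→Q1. Q0=[P5,P2] Q1=[P1,P3,P4] Q2=[]
t=12-15: P5@Q0 runs 3, rem=5, quantum used, demote→Q1. Q0=[P2] Q1=[P1,P3,P4,P5] Q2=[]
t=15-18: P2@Q0 runs 3, rem=3, I/O yield, promote→Q0. Q0=[P2] Q1=[P1,P3,P4,P5] Q2=[]
t=18-21: P2@Q0 runs 3, rem=0, completes. Q0=[] Q1=[P1,P3,P4,P5] Q2=[]
t=21-25: P1@Q1 runs 4, rem=8, quantum used, demote→Q2. Q0=[] Q1=[P3,P4,P5] Q2=[P1]
t=25-29: P3@Q1 runs 4, rem=3, quantum used, demote→Q2. Q0=[] Q1=[P4,P5] Q2=[P1,P3]
t=29-33: P4@Q1 runs 4, rem=2, quantum used, demote→Q2. Q0=[] Q1=[P5] Q2=[P1,P3,P4]
t=33-37: P5@Q1 runs 4, rem=1, quantum used, demote→Q2. Q0=[] Q1=[] Q2=[P1,P3,P4,P5]
t=37-45: P1@Q2 runs 8, rem=0, completes. Q0=[] Q1=[] Q2=[P3,P4,P5]
t=45-48: P3@Q2 runs 3, rem=0, completes. Q0=[] Q1=[] Q2=[P4,P5]
t=48-50: P4@Q2 runs 2, rem=0, completes. Q0=[] Q1=[] Q2=[P5]
t=50-51: P5@Q2 runs 1, rem=0, completes. Q0=[] Q1=[] Q2=[]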